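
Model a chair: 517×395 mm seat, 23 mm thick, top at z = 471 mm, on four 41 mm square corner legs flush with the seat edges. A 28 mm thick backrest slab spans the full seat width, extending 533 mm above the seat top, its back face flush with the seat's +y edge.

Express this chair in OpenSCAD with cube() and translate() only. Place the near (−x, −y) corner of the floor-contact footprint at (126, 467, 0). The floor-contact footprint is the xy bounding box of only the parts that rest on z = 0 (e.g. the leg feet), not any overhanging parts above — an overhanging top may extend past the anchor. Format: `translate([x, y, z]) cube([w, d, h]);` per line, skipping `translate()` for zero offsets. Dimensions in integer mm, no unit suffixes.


translate([126, 467, 448]) cube([517, 395, 23]);
translate([126, 467, 0]) cube([41, 41, 448]);
translate([602, 467, 0]) cube([41, 41, 448]);
translate([126, 821, 0]) cube([41, 41, 448]);
translate([602, 821, 0]) cube([41, 41, 448]);
translate([126, 834, 471]) cube([517, 28, 533]);


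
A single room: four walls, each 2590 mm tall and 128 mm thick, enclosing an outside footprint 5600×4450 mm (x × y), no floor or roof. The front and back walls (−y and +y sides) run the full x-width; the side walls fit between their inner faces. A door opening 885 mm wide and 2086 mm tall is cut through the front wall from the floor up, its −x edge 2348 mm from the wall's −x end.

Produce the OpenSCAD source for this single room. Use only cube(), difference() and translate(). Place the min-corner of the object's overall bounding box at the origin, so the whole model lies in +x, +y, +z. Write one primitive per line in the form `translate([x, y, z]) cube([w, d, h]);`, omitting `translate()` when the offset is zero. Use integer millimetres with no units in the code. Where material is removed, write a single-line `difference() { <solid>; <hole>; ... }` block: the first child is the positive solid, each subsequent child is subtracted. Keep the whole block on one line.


difference() { cube([5600, 128, 2590]); translate([2348, 0, 0]) cube([885, 128, 2086]); }
translate([0, 4322, 0]) cube([5600, 128, 2590]);
translate([0, 128, 0]) cube([128, 4194, 2590]);
translate([5472, 128, 0]) cube([128, 4194, 2590]);


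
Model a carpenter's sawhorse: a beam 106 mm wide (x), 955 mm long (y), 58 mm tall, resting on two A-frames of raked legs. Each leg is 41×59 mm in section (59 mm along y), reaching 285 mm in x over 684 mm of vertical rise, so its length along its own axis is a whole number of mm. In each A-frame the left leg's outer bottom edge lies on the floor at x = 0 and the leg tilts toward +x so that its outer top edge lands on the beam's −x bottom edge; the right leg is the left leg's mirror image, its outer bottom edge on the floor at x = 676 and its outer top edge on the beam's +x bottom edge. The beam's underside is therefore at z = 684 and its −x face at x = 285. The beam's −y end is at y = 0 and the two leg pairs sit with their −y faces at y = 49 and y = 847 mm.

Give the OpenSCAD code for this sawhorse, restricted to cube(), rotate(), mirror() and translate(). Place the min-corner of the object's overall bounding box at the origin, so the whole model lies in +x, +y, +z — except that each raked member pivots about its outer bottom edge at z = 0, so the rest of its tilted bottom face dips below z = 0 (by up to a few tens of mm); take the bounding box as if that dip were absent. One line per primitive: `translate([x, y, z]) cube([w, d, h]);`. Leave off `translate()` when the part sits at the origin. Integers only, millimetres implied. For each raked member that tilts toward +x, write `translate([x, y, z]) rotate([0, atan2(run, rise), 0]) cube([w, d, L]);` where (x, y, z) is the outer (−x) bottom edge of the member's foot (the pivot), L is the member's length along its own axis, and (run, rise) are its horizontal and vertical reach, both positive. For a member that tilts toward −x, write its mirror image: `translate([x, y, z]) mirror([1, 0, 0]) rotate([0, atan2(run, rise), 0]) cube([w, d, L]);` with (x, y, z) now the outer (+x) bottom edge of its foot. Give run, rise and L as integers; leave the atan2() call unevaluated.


translate([285, 0, 684]) cube([106, 955, 58]);
translate([0, 49, 0]) rotate([0, atan2(285, 684), 0]) cube([41, 59, 741]);
translate([676, 49, 0]) mirror([1, 0, 0]) rotate([0, atan2(285, 684), 0]) cube([41, 59, 741]);
translate([0, 847, 0]) rotate([0, atan2(285, 684), 0]) cube([41, 59, 741]);
translate([676, 847, 0]) mirror([1, 0, 0]) rotate([0, atan2(285, 684), 0]) cube([41, 59, 741]);


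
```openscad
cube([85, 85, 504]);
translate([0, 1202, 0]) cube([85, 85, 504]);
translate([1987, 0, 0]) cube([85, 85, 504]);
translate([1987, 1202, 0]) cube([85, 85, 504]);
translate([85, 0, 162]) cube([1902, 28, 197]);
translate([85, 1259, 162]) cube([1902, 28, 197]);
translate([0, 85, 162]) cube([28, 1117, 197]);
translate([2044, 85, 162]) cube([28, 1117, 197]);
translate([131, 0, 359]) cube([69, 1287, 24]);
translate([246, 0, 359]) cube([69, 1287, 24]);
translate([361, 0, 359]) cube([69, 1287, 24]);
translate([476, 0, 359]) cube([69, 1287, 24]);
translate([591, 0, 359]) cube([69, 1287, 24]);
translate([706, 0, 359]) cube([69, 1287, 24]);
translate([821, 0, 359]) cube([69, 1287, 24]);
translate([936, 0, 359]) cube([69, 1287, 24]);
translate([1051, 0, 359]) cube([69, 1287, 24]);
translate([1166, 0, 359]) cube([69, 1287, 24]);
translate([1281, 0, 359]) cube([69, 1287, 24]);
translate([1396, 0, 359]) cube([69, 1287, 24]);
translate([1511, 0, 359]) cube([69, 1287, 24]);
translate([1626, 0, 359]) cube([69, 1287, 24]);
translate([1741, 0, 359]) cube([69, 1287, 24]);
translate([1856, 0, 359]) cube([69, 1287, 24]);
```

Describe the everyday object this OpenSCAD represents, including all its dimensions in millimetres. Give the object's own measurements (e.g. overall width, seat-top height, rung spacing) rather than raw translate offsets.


A bed frame 2072 mm long (x) by 1287 mm wide (y). Four 85×85 mm corner posts, 504 mm tall, at the corners of the footprint. Four rails of 28 mm thickness and 197 mm height run between adjacent posts with their undersides at z = 162 mm, their outer faces flush with the outside of the frame (the two x-running rails run between the posts' inner faces; the two y-running rails run between the posts' inner faces). 16 slats, each 69 mm wide (x) and 24 mm thick, lie across the top of the two x-running rails, running the full 1287 mm width of the frame in y; along x they sit between the end posts with a 46 mm gap after the −x posts and between neighbouring slats, leaving 62 mm before the +x posts.


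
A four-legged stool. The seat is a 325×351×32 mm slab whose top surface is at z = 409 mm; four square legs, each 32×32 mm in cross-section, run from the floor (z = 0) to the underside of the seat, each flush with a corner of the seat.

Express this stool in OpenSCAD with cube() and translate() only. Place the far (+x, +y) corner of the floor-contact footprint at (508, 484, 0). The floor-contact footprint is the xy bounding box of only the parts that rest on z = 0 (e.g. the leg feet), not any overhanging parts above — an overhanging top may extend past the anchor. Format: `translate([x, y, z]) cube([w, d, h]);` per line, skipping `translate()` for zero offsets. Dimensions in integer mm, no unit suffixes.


// leg_h = 409 - 32 = 377
translate([183, 133, 377]) cube([325, 351, 32]);
translate([183, 133, 0]) cube([32, 32, 377]);
translate([476, 133, 0]) cube([32, 32, 377]);
translate([183, 452, 0]) cube([32, 32, 377]);
translate([476, 452, 0]) cube([32, 32, 377]);


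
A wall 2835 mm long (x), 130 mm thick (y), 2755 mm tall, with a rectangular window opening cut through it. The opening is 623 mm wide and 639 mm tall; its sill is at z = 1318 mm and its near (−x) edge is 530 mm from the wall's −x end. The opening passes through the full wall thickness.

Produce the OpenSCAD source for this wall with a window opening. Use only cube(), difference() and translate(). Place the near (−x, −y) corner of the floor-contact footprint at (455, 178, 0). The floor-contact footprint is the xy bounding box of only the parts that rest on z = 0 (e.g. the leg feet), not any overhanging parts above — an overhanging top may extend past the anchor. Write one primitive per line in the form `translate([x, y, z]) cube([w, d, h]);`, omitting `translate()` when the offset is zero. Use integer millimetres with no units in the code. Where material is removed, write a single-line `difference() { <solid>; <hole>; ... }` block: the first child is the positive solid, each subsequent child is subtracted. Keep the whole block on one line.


difference() { translate([455, 178, 0]) cube([2835, 130, 2755]); translate([985, 178, 1318]) cube([623, 130, 639]); }


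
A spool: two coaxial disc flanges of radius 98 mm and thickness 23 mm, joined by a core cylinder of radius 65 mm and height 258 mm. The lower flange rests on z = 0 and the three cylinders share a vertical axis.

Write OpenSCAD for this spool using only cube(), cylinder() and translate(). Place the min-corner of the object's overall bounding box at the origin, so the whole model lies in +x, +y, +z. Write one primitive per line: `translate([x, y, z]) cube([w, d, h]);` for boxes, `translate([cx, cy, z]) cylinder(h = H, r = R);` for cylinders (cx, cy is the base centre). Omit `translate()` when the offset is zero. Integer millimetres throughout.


translate([98, 98, 0]) cylinder(h = 23, r = 98);
translate([98, 98, 23]) cylinder(h = 258, r = 65);
translate([98, 98, 281]) cylinder(h = 23, r = 98);


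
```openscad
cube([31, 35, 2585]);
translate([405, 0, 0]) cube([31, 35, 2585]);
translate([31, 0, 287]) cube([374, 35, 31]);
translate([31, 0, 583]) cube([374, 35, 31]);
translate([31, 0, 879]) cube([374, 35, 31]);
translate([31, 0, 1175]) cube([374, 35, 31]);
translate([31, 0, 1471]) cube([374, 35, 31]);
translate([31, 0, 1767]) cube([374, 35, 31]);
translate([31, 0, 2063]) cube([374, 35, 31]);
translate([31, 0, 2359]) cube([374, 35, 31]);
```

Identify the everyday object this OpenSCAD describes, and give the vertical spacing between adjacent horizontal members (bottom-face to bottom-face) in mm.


A ladder. The rung spacing is 296 mm.

Two tall 31×35 posts with 8 short bars between them — a ladder. Adjacent rungs sit at z = 287 and z = 583, so the spacing is 583 − 287 = 296 mm.


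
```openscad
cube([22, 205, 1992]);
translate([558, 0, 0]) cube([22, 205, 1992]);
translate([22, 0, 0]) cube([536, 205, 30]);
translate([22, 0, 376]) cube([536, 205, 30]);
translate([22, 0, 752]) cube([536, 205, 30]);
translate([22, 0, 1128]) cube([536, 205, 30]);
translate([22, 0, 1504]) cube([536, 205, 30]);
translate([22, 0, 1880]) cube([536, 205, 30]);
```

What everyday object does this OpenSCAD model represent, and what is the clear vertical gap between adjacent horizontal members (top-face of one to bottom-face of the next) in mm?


A bookshelf. The clear shelf gap is 346 mm.

Two tall side panels with 6 horizontal boards between them — a bookshelf. The first two shelf undersides are at z = 0 and z = 376; with shelf thickness 30, the clear gap is 376 − 0 − 30 = 346 mm.


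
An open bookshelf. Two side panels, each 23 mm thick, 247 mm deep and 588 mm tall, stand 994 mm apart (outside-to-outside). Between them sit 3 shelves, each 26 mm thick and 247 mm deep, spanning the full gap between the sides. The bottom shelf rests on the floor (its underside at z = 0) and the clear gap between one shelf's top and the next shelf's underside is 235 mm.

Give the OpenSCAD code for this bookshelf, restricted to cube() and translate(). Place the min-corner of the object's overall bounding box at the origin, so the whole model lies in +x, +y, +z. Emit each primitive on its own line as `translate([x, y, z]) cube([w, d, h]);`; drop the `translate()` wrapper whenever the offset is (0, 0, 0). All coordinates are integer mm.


cube([23, 247, 588]);
translate([971, 0, 0]) cube([23, 247, 588]);
translate([23, 0, 0]) cube([948, 247, 26]);
translate([23, 0, 261]) cube([948, 247, 26]);
translate([23, 0, 522]) cube([948, 247, 26]);


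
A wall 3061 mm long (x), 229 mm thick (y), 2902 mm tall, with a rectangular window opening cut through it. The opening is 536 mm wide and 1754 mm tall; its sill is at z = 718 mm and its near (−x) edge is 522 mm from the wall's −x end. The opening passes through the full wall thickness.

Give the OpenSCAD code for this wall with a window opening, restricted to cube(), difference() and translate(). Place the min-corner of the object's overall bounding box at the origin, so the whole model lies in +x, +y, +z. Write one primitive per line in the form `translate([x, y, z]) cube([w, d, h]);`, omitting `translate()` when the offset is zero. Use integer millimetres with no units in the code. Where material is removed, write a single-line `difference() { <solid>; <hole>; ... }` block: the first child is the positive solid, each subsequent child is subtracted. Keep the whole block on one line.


difference() { cube([3061, 229, 2902]); translate([522, 0, 718]) cube([536, 229, 1754]); }


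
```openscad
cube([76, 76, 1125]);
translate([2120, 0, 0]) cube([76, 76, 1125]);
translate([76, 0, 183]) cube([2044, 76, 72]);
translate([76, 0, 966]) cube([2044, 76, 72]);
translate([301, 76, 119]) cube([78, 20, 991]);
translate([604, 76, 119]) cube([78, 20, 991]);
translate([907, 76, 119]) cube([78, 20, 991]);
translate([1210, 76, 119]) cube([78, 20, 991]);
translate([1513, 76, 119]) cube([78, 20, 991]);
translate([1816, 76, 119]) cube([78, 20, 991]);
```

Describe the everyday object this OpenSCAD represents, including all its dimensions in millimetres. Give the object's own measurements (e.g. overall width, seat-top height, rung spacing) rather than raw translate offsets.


A fence section. Two 76×76 mm posts, 1125 mm tall, stand on the floor with a clear span of 2044 mm between their inner faces. Two horizontal rails of 76×72 mm section span the gap between the posts with their undersides at z = 183 mm and z = 966 mm, flush with the posts' −y face. 6 pickets, each 78 mm wide, 20 mm thick and 991 mm tall, are fixed to the +y face of the rails with their bottoms at z = 119 mm, spaced across the span with a 225 mm gap after the −x post and between neighbouring pickets, with 226 mm left before the +x post.


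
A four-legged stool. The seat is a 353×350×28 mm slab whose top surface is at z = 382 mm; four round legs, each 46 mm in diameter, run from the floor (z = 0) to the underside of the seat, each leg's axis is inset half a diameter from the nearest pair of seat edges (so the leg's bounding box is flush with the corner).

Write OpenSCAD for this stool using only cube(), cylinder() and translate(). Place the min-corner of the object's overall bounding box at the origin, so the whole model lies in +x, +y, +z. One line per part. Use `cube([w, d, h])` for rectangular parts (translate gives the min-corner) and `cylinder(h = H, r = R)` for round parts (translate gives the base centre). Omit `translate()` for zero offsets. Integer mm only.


translate([0, 0, 354]) cube([353, 350, 28]);
translate([23, 23, 0]) cylinder(h = 354, r = 23);
translate([330, 23, 0]) cylinder(h = 354, r = 23);
translate([23, 327, 0]) cylinder(h = 354, r = 23);
translate([330, 327, 0]) cylinder(h = 354, r = 23);


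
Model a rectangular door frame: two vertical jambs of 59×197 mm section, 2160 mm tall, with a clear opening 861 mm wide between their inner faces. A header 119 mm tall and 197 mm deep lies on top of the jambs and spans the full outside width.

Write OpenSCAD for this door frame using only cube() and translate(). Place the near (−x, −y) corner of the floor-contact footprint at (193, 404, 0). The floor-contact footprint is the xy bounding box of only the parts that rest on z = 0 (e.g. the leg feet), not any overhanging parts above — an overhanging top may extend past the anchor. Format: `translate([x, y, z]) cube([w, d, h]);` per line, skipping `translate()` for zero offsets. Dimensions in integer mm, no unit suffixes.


translate([193, 404, 0]) cube([59, 197, 2160]);
translate([1113, 404, 0]) cube([59, 197, 2160]);
translate([193, 404, 2160]) cube([979, 197, 119]);


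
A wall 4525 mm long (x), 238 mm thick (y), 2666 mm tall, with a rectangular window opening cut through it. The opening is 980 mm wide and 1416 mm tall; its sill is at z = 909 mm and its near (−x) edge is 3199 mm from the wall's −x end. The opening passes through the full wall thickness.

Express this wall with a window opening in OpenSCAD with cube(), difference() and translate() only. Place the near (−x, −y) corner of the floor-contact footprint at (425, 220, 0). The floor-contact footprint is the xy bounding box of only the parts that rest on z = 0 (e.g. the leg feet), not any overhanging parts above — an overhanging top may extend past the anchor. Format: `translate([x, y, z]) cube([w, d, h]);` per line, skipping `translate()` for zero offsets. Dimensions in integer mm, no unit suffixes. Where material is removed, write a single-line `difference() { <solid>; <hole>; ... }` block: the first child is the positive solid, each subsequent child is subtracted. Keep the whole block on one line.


difference() { translate([425, 220, 0]) cube([4525, 238, 2666]); translate([3624, 220, 909]) cube([980, 238, 1416]); }


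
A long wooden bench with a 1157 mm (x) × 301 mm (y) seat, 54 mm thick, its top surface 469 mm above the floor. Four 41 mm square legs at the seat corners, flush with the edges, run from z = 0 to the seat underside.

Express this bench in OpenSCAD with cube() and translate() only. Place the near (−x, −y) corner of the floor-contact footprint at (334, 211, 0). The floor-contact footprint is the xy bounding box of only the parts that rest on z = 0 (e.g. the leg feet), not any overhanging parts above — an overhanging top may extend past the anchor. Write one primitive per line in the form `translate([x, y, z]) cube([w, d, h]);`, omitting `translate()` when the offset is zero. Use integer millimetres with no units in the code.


translate([334, 211, 415]) cube([1157, 301, 54]);
translate([334, 211, 0]) cube([41, 41, 415]);
translate([334, 471, 0]) cube([41, 41, 415]);
translate([1450, 211, 0]) cube([41, 41, 415]);
translate([1450, 471, 0]) cube([41, 41, 415]);


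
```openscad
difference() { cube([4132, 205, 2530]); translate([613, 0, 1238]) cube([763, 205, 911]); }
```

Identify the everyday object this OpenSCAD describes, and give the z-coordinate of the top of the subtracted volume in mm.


A wall with a window opening. The window head height is 2149 mm.

A wall with a rectangular opening subtracted — a window. Sill at z = 1238, opening 911 mm tall, so the head is at 1238 + 911 = 2149 mm.


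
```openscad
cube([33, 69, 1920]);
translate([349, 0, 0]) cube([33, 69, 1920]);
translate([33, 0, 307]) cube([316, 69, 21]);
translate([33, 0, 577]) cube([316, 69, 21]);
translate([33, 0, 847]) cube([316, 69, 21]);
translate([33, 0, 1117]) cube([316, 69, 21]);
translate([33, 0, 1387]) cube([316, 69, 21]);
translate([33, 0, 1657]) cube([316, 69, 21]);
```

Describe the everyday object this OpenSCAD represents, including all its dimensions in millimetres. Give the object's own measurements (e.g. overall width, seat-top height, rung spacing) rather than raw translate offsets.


A straight ladder. Two 33×69 mm vertical rails, 1920 mm tall, stand 382 mm apart (outside-to-outside) with their front faces coplanar on the −y side. 6 rungs, each 69 mm deep and 21 mm tall, span between the inner faces of the rails, front faces flush with the rails. The lowest rung's underside is at z = 307 mm and rungs are spaced 270 mm apart (underside to underside).


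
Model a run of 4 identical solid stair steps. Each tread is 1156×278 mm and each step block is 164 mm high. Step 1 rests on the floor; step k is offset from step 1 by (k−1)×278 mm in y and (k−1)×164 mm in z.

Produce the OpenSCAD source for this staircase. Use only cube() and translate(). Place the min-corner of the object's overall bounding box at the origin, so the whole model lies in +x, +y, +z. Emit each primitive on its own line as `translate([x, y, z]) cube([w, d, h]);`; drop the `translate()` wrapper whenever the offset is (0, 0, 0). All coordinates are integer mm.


cube([1156, 278, 164]);
translate([0, 278, 164]) cube([1156, 278, 164]);
translate([0, 556, 328]) cube([1156, 278, 164]);
translate([0, 834, 492]) cube([1156, 278, 164]);


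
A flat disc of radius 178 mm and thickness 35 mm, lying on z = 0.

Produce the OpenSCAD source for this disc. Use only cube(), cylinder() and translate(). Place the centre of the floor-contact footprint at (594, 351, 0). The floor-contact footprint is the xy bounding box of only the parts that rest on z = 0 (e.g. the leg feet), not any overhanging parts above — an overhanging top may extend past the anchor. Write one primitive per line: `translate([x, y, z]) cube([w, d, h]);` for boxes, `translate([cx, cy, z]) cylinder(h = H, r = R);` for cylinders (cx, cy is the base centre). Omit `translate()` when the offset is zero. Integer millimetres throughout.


translate([594, 351, 0]) cylinder(h = 35, r = 178);


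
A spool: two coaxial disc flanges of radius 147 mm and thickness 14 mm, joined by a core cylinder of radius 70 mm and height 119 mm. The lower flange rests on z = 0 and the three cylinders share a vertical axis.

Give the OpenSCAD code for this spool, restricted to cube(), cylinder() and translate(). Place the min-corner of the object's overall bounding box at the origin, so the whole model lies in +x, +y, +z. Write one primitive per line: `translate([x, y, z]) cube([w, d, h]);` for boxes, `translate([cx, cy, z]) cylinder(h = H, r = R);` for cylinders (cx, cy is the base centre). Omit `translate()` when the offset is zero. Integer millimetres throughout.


translate([147, 147, 0]) cylinder(h = 14, r = 147);
translate([147, 147, 14]) cylinder(h = 119, r = 70);
translate([147, 147, 133]) cylinder(h = 14, r = 147);


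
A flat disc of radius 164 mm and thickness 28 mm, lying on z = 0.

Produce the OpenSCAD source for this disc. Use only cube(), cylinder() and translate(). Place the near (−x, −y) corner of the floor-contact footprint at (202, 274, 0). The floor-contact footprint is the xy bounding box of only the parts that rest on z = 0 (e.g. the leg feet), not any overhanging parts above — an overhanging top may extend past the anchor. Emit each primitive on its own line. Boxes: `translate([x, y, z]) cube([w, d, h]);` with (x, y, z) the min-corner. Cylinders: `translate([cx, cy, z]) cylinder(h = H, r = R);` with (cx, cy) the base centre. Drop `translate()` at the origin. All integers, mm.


translate([366, 438, 0]) cylinder(h = 28, r = 164);


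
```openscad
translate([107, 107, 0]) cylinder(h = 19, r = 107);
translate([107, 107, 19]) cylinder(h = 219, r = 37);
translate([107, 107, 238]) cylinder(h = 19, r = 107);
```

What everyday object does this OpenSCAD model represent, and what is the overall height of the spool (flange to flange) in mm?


A spool. The overall height is 257 mm.

Three coaxial cylinders, large–small–large — a spool. Two 19 mm flanges and a 219 mm core give 19 + 219 + 19 = 257 mm.


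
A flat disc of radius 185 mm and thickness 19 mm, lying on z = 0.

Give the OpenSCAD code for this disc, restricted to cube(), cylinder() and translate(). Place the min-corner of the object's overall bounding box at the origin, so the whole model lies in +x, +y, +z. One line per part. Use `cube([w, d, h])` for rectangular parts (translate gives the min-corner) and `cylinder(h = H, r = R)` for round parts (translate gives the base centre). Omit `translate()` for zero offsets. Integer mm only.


translate([185, 185, 0]) cylinder(h = 19, r = 185);


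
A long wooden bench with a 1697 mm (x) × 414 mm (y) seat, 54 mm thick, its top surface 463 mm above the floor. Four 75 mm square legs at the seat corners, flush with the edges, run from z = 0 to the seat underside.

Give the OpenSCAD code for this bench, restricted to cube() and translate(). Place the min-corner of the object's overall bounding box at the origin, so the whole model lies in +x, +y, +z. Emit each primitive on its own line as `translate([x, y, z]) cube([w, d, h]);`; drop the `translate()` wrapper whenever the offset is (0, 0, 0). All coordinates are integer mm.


translate([0, 0, 409]) cube([1697, 414, 54]);
cube([75, 75, 409]);
translate([0, 339, 0]) cube([75, 75, 409]);
translate([1622, 0, 0]) cube([75, 75, 409]);
translate([1622, 339, 0]) cube([75, 75, 409]);


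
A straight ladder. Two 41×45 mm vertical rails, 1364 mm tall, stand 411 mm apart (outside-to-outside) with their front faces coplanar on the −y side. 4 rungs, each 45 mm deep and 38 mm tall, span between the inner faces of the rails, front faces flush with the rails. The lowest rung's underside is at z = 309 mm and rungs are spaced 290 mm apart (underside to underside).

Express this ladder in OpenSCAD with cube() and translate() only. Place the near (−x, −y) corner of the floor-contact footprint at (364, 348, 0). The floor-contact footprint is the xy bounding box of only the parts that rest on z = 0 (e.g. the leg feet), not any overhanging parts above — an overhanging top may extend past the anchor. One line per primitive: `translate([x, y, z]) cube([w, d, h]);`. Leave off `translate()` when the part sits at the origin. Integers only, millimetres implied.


translate([364, 348, 0]) cube([41, 45, 1364]);
translate([734, 348, 0]) cube([41, 45, 1364]);
translate([405, 348, 309]) cube([329, 45, 38]);
translate([405, 348, 599]) cube([329, 45, 38]);
translate([405, 348, 889]) cube([329, 45, 38]);
translate([405, 348, 1179]) cube([329, 45, 38]);


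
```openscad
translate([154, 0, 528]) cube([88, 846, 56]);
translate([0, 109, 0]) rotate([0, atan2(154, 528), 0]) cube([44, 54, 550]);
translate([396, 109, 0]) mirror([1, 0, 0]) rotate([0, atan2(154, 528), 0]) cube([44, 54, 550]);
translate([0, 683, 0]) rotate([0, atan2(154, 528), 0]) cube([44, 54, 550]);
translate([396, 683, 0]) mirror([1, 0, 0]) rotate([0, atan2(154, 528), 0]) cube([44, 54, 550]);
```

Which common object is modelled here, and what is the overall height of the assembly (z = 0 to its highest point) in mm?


A sawhorse. The overall height is 584 mm.

A beam across two mirrored pairs of raked legs — a sawhorse. The beam's underside is at z = 528 (matching the legs' vertical rise in atan2(154, 528)) and the beam is 56 mm tall, so its top is at 528 + 56 = 584 mm. The raked legs top out at the beam's underside, so that is the highest point.


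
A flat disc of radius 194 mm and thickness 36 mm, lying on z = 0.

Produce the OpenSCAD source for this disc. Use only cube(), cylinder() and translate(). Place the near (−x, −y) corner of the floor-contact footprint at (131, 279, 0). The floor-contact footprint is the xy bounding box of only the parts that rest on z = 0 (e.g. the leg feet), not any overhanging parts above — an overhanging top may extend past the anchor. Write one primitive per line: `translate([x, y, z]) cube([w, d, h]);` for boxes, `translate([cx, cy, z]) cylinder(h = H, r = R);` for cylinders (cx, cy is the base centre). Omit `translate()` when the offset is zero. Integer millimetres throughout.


translate([325, 473, 0]) cylinder(h = 36, r = 194);


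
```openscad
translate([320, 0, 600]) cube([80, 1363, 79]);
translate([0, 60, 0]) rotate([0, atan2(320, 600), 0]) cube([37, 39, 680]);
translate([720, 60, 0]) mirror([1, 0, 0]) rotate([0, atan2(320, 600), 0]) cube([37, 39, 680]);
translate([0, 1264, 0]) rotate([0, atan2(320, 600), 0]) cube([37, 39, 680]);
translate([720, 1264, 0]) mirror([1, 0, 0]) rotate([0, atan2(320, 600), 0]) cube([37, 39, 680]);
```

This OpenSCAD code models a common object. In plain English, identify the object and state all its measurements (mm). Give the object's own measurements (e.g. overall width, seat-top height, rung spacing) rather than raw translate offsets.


A sawhorse. A 80×1363×79 mm beam (x, y, z) sits on two A-frame leg pairs. Each pair is two raked legs of 37×39 mm section (39 mm along y) splaying symmetrically in x. Each leg rises 600 mm vertically over 320 mm of horizontal reach and is 680 mm long along its own axis. Every leg's outer bottom edge rests on the floor and its outer top edge meets a bottom edge of the beam — the left legs (tilting toward +x) meet the beam's −x bottom edge, the right legs (their mirror images, tilting toward −x) meet its +x bottom edge — so the leg tops tuck under the beam, the beam's underside is 600 mm above the floor, and the feet are 720 mm apart outside-to-outside with the beam centred between them. The two leg pairs are set in 60 mm from either end of the beam.


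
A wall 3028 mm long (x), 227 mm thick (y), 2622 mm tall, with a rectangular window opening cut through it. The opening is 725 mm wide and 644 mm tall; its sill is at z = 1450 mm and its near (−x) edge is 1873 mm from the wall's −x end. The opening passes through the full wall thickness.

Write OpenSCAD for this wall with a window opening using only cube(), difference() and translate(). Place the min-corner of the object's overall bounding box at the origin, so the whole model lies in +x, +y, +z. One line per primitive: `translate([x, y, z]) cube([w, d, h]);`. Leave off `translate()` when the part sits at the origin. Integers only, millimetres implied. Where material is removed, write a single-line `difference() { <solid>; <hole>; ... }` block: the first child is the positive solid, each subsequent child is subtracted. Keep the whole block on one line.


difference() { cube([3028, 227, 2622]); translate([1873, 0, 1450]) cube([725, 227, 644]); }


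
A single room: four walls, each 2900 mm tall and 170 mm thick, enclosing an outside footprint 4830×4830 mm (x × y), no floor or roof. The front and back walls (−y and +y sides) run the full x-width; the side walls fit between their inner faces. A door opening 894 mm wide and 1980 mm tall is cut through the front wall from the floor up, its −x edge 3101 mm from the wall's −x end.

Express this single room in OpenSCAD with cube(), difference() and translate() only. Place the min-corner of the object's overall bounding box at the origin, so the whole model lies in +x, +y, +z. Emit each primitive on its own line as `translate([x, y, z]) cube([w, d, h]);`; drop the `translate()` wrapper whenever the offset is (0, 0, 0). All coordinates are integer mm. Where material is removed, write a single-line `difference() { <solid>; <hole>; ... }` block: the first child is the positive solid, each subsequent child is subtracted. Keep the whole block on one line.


difference() { cube([4830, 170, 2900]); translate([3101, 0, 0]) cube([894, 170, 1980]); }
translate([0, 4660, 0]) cube([4830, 170, 2900]);
translate([0, 170, 0]) cube([170, 4490, 2900]);
translate([4660, 170, 0]) cube([170, 4490, 2900]);


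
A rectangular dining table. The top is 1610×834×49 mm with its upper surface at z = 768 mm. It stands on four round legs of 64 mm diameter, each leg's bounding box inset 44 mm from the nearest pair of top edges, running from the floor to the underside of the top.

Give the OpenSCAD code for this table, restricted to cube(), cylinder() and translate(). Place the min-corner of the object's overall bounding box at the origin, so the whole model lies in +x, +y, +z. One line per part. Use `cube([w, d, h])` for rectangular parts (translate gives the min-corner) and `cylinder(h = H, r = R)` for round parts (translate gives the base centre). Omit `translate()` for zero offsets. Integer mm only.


translate([0, 0, 719]) cube([1610, 834, 49]);
translate([76, 76, 0]) cylinder(h = 719, r = 32);
translate([1534, 76, 0]) cylinder(h = 719, r = 32);
translate([76, 758, 0]) cylinder(h = 719, r = 32);
translate([1534, 758, 0]) cylinder(h = 719, r = 32);


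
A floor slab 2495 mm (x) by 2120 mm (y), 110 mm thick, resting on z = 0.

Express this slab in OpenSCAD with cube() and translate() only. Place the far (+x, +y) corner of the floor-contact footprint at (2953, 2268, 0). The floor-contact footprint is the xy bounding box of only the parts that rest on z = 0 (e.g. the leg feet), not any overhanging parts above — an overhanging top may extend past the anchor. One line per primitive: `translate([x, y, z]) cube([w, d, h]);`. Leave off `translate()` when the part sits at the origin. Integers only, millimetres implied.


translate([458, 148, 0]) cube([2495, 2120, 110]);


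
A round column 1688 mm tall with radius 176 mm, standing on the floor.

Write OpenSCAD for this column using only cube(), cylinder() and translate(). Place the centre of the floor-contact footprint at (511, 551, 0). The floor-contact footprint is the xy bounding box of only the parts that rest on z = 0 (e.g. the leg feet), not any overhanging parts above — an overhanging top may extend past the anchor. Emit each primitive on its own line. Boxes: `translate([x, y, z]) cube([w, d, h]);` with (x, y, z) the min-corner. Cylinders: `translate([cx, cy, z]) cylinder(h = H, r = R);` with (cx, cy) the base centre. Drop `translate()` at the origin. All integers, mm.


translate([511, 551, 0]) cylinder(h = 1688, r = 176);


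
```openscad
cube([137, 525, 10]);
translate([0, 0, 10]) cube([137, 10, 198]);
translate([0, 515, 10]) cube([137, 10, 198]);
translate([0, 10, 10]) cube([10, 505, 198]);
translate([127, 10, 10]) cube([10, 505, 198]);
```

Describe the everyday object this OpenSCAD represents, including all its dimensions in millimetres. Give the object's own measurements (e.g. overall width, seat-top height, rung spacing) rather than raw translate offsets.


An open-topped rectangular box: outside dimensions 137×525×208 mm, with a uniform wall and base thickness of 10 mm. The base is a full 137×525 slab on the floor; four walls sit on top of the base. The front and back walls (the −y and +y sides) span the full width; the two side walls fit between them.


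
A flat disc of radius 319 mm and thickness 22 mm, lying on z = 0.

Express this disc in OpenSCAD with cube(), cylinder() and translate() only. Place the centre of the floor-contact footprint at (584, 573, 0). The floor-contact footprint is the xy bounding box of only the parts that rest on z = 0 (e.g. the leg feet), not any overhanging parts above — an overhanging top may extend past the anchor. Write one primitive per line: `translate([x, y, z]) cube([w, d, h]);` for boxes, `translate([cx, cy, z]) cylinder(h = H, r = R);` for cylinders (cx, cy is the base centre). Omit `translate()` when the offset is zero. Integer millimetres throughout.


translate([584, 573, 0]) cylinder(h = 22, r = 319);


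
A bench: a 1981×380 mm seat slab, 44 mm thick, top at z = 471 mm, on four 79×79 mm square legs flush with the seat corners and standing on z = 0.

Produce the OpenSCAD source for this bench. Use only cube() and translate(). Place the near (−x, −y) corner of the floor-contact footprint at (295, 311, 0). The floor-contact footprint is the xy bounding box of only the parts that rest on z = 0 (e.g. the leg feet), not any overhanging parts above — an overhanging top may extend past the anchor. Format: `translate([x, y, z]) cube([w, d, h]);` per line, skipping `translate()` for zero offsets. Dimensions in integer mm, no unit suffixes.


translate([295, 311, 427]) cube([1981, 380, 44]);
translate([295, 311, 0]) cube([79, 79, 427]);
translate([295, 612, 0]) cube([79, 79, 427]);
translate([2197, 311, 0]) cube([79, 79, 427]);
translate([2197, 612, 0]) cube([79, 79, 427]);


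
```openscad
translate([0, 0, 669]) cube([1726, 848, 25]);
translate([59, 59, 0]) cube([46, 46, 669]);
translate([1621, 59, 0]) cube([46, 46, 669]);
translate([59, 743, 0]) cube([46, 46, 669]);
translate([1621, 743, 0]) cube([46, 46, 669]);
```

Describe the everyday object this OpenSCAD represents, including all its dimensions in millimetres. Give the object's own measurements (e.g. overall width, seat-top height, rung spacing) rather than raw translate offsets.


A table: top 1726 mm (x) × 848 mm (y), 25 mm thick, upper face at z = 694 mm, on four 46×46 mm square legs, each inset 59 mm from the nearest pair of top edges from z = 0 to the bottom of the top.


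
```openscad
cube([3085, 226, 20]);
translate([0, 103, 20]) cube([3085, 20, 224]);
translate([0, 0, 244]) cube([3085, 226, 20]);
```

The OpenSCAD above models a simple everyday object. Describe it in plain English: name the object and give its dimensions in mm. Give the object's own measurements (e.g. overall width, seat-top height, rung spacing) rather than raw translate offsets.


An I-beam lying along x, 3085 mm long. Overall section height 264 mm. Two flanges 226 mm wide (y) and 20 mm thick, one on the floor and one at the top; a web 20 mm thick runs between them, centred on the flange width.


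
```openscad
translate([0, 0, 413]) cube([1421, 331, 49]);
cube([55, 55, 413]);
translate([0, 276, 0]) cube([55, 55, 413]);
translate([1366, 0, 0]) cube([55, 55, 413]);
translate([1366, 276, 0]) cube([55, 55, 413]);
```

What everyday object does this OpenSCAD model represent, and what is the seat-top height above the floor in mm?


A bench. The seat-top height is 462 mm.

A long slab on four corner posts — a bench. The slab sits at z = 413 with thickness 49, so the top is 413 + 49 = 462 mm.


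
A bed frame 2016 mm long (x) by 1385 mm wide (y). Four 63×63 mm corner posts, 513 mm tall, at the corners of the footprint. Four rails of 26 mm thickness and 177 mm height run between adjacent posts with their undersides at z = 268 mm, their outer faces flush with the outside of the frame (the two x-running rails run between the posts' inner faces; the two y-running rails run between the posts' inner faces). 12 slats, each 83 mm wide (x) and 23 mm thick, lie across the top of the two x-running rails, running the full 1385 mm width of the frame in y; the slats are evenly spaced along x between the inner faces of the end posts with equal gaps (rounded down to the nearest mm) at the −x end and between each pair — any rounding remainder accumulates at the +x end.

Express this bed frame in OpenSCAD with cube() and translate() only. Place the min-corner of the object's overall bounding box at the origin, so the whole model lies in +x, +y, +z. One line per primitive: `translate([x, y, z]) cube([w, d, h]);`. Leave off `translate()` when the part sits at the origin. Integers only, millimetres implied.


cube([63, 63, 513]);
translate([0, 1322, 0]) cube([63, 63, 513]);
translate([1953, 0, 0]) cube([63, 63, 513]);
translate([1953, 1322, 0]) cube([63, 63, 513]);
translate([63, 0, 268]) cube([1890, 26, 177]);
translate([63, 1359, 268]) cube([1890, 26, 177]);
translate([0, 63, 268]) cube([26, 1259, 177]);
translate([1990, 63, 268]) cube([26, 1259, 177]);
translate([131, 0, 445]) cube([83, 1385, 23]);
translate([282, 0, 445]) cube([83, 1385, 23]);
translate([433, 0, 445]) cube([83, 1385, 23]);
translate([584, 0, 445]) cube([83, 1385, 23]);
translate([735, 0, 445]) cube([83, 1385, 23]);
translate([886, 0, 445]) cube([83, 1385, 23]);
translate([1037, 0, 445]) cube([83, 1385, 23]);
translate([1188, 0, 445]) cube([83, 1385, 23]);
translate([1339, 0, 445]) cube([83, 1385, 23]);
translate([1490, 0, 445]) cube([83, 1385, 23]);
translate([1641, 0, 445]) cube([83, 1385, 23]);
translate([1792, 0, 445]) cube([83, 1385, 23]);


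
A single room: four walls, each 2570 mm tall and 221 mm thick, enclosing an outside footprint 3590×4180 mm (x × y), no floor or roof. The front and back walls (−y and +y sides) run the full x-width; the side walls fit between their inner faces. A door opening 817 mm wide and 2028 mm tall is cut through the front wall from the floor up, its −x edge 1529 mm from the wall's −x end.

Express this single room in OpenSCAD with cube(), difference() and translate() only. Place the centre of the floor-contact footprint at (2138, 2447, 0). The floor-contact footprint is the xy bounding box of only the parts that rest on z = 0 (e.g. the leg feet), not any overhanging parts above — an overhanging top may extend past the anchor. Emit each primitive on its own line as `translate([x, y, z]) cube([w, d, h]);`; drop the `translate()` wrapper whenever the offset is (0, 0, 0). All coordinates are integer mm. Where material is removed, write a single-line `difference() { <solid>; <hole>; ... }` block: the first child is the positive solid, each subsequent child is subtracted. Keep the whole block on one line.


difference() { translate([343, 357, 0]) cube([3590, 221, 2570]); translate([1872, 357, 0]) cube([817, 221, 2028]); }
translate([343, 4316, 0]) cube([3590, 221, 2570]);
translate([343, 578, 0]) cube([221, 3738, 2570]);
translate([3712, 578, 0]) cube([221, 3738, 2570]);
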